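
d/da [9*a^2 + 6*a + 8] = 18*a + 6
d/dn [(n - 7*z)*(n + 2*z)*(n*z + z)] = z*(3*n^2 - 10*n*z + 2*n - 14*z^2 - 5*z)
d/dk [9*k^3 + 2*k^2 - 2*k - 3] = 27*k^2 + 4*k - 2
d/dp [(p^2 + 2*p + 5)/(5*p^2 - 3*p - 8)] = (-13*p^2 - 66*p - 1)/(25*p^4 - 30*p^3 - 71*p^2 + 48*p + 64)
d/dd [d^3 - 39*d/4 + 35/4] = 3*d^2 - 39/4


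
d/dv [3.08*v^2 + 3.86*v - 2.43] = 6.16*v + 3.86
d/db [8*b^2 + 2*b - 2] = 16*b + 2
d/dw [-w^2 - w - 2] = -2*w - 1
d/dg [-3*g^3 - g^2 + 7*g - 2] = -9*g^2 - 2*g + 7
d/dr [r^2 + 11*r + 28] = 2*r + 11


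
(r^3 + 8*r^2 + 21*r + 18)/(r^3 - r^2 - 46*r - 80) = (r^2 + 6*r + 9)/(r^2 - 3*r - 40)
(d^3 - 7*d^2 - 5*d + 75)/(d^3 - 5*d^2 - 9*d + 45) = (d - 5)/(d - 3)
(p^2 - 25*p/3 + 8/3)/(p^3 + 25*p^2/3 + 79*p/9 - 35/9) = 3*(p - 8)/(3*p^2 + 26*p + 35)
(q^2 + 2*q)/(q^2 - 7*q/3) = 3*(q + 2)/(3*q - 7)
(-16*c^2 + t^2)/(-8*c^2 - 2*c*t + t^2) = (4*c + t)/(2*c + t)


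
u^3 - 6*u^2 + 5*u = u*(u - 5)*(u - 1)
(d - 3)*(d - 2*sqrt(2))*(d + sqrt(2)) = d^3 - 3*d^2 - sqrt(2)*d^2 - 4*d + 3*sqrt(2)*d + 12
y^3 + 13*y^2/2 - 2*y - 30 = (y - 2)*(y + 5/2)*(y + 6)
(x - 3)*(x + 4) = x^2 + x - 12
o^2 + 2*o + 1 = (o + 1)^2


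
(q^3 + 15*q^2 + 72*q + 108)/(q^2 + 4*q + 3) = (q^2 + 12*q + 36)/(q + 1)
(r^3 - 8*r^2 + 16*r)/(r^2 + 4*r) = (r^2 - 8*r + 16)/(r + 4)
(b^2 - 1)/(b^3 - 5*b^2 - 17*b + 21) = (b + 1)/(b^2 - 4*b - 21)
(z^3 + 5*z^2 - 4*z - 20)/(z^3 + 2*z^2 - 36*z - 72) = (z^2 + 3*z - 10)/(z^2 - 36)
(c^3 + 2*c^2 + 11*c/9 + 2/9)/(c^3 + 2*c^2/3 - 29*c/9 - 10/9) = (3*c^2 + 5*c + 2)/(3*c^2 + c - 10)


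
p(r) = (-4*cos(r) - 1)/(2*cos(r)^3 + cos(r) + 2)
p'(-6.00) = -0.16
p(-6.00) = -1.02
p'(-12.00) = -0.23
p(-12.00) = -1.08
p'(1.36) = 1.30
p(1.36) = -0.82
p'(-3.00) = -2.71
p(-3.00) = -3.18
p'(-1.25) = -0.99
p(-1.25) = -0.95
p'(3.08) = 1.07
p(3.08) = -3.03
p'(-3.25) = 1.97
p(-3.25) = -3.10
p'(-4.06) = 7.44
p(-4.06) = 1.51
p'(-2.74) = -24.41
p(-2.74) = -5.59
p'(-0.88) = -0.03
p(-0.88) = -1.12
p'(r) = (6*sin(r)*cos(r)^2 + sin(r))*(-4*cos(r) - 1)/(2*cos(r)^3 + cos(r) + 2)^2 + 4*sin(r)/(2*cos(r)^3 + cos(r) + 2)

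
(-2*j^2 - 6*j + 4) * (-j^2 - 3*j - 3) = 2*j^4 + 12*j^3 + 20*j^2 + 6*j - 12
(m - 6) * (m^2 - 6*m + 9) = m^3 - 12*m^2 + 45*m - 54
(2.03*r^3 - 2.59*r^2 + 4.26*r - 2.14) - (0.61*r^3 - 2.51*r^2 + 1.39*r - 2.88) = 1.42*r^3 - 0.0800000000000001*r^2 + 2.87*r + 0.74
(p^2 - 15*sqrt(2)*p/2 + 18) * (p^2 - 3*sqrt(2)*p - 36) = p^4 - 21*sqrt(2)*p^3/2 + 27*p^2 + 216*sqrt(2)*p - 648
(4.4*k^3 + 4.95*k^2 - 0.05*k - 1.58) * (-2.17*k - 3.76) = -9.548*k^4 - 27.2855*k^3 - 18.5035*k^2 + 3.6166*k + 5.9408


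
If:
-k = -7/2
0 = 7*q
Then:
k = 7/2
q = 0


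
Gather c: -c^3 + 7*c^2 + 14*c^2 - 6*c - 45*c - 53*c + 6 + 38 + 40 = -c^3 + 21*c^2 - 104*c + 84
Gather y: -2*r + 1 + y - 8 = -2*r + y - 7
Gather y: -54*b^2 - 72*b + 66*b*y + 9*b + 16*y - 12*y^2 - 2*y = -54*b^2 - 63*b - 12*y^2 + y*(66*b + 14)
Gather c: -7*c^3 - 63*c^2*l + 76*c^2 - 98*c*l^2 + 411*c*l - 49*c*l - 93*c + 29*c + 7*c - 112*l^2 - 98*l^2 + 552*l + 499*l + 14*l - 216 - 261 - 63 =-7*c^3 + c^2*(76 - 63*l) + c*(-98*l^2 + 362*l - 57) - 210*l^2 + 1065*l - 540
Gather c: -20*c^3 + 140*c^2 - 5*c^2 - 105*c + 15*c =-20*c^3 + 135*c^2 - 90*c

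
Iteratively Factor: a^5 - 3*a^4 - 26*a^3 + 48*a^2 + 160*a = (a + 4)*(a^4 - 7*a^3 + 2*a^2 + 40*a) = (a - 4)*(a + 4)*(a^3 - 3*a^2 - 10*a) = (a - 4)*(a + 2)*(a + 4)*(a^2 - 5*a) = a*(a - 4)*(a + 2)*(a + 4)*(a - 5)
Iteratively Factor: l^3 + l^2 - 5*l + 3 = (l + 3)*(l^2 - 2*l + 1) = (l - 1)*(l + 3)*(l - 1)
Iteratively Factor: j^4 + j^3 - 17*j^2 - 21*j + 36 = (j + 3)*(j^3 - 2*j^2 - 11*j + 12) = (j + 3)^2*(j^2 - 5*j + 4) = (j - 4)*(j + 3)^2*(j - 1)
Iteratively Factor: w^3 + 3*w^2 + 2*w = (w + 1)*(w^2 + 2*w) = (w + 1)*(w + 2)*(w)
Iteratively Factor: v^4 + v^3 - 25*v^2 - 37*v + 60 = (v - 5)*(v^3 + 6*v^2 + 5*v - 12) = (v - 5)*(v + 4)*(v^2 + 2*v - 3) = (v - 5)*(v + 3)*(v + 4)*(v - 1)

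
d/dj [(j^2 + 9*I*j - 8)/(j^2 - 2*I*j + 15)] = (-11*I*j^2 + 46*j + 119*I)/(j^4 - 4*I*j^3 + 26*j^2 - 60*I*j + 225)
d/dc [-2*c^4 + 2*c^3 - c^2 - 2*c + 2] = -8*c^3 + 6*c^2 - 2*c - 2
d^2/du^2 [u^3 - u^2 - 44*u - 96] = 6*u - 2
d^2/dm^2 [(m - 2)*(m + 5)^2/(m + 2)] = 2*(m^3 + 6*m^2 + 12*m - 28)/(m^3 + 6*m^2 + 12*m + 8)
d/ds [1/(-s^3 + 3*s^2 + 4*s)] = (3*s^2 - 6*s - 4)/(s^2*(-s^2 + 3*s + 4)^2)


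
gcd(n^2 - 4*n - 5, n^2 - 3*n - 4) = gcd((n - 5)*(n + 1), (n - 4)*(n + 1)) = n + 1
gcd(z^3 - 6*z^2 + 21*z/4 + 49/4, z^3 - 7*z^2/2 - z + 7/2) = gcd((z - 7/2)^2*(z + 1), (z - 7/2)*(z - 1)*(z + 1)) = z^2 - 5*z/2 - 7/2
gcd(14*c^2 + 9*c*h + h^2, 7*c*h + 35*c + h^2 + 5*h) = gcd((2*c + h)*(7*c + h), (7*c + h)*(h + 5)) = 7*c + h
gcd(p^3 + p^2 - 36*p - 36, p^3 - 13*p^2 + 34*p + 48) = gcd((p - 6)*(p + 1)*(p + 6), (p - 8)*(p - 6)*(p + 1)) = p^2 - 5*p - 6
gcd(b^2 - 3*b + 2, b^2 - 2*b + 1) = b - 1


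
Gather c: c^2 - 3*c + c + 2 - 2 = c^2 - 2*c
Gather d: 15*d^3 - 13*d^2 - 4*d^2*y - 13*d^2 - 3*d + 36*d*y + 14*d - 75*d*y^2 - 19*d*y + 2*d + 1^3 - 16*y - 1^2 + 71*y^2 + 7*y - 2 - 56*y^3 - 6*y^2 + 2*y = 15*d^3 + d^2*(-4*y - 26) + d*(-75*y^2 + 17*y + 13) - 56*y^3 + 65*y^2 - 7*y - 2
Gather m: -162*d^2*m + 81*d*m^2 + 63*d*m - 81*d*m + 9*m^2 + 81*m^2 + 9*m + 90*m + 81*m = m^2*(81*d + 90) + m*(-162*d^2 - 18*d + 180)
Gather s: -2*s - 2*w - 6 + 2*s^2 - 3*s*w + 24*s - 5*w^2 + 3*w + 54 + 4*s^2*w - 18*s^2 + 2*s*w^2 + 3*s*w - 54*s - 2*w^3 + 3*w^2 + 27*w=s^2*(4*w - 16) + s*(2*w^2 - 32) - 2*w^3 - 2*w^2 + 28*w + 48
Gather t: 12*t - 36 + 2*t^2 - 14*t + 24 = 2*t^2 - 2*t - 12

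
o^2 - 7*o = o*(o - 7)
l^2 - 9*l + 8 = (l - 8)*(l - 1)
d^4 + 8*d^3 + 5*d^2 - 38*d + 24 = (d - 1)^2*(d + 4)*(d + 6)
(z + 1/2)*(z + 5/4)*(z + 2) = z^3 + 15*z^2/4 + 33*z/8 + 5/4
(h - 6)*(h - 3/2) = h^2 - 15*h/2 + 9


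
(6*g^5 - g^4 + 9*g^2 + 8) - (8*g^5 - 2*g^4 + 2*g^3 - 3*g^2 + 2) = -2*g^5 + g^4 - 2*g^3 + 12*g^2 + 6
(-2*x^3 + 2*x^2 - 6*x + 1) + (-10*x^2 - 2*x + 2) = -2*x^3 - 8*x^2 - 8*x + 3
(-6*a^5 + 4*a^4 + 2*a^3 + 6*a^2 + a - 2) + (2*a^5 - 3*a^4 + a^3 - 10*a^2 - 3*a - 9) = -4*a^5 + a^4 + 3*a^3 - 4*a^2 - 2*a - 11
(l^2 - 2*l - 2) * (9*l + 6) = 9*l^3 - 12*l^2 - 30*l - 12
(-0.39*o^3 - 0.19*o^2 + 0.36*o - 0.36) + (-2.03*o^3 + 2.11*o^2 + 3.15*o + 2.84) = -2.42*o^3 + 1.92*o^2 + 3.51*o + 2.48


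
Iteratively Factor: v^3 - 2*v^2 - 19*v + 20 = (v + 4)*(v^2 - 6*v + 5) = (v - 1)*(v + 4)*(v - 5)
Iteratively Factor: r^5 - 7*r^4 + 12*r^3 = (r)*(r^4 - 7*r^3 + 12*r^2) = r^2*(r^3 - 7*r^2 + 12*r) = r^2*(r - 3)*(r^2 - 4*r) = r^3*(r - 3)*(r - 4)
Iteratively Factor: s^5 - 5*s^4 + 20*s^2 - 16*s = (s - 4)*(s^4 - s^3 - 4*s^2 + 4*s) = (s - 4)*(s + 2)*(s^3 - 3*s^2 + 2*s) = (s - 4)*(s - 2)*(s + 2)*(s^2 - s) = s*(s - 4)*(s - 2)*(s + 2)*(s - 1)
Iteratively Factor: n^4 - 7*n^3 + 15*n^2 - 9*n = (n)*(n^3 - 7*n^2 + 15*n - 9) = n*(n - 1)*(n^2 - 6*n + 9) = n*(n - 3)*(n - 1)*(n - 3)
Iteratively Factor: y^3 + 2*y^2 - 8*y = (y - 2)*(y^2 + 4*y) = y*(y - 2)*(y + 4)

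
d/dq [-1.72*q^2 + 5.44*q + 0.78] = 5.44 - 3.44*q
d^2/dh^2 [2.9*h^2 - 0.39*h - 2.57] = 5.80000000000000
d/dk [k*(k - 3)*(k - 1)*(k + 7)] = 4*k^3 + 9*k^2 - 50*k + 21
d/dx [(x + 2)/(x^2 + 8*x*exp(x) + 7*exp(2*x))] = (x^2 + 8*x*exp(x) - 2*(x + 2)*(4*x*exp(x) + x + 7*exp(2*x) + 4*exp(x)) + 7*exp(2*x))/(x^2 + 8*x*exp(x) + 7*exp(2*x))^2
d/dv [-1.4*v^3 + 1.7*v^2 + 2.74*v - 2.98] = -4.2*v^2 + 3.4*v + 2.74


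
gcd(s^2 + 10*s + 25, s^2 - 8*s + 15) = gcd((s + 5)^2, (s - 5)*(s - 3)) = 1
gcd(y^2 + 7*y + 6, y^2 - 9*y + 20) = 1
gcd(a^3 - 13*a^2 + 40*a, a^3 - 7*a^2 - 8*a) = a^2 - 8*a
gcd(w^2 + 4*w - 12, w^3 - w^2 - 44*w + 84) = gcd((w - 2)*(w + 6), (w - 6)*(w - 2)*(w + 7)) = w - 2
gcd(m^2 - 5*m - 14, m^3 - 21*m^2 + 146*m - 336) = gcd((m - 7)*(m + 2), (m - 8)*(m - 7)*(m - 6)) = m - 7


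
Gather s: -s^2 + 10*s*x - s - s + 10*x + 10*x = -s^2 + s*(10*x - 2) + 20*x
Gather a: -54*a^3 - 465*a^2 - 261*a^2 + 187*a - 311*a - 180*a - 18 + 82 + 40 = -54*a^3 - 726*a^2 - 304*a + 104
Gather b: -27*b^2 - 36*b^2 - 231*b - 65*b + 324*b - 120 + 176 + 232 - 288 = -63*b^2 + 28*b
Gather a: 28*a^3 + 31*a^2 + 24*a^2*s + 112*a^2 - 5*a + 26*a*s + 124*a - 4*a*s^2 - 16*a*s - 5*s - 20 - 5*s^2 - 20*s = 28*a^3 + a^2*(24*s + 143) + a*(-4*s^2 + 10*s + 119) - 5*s^2 - 25*s - 20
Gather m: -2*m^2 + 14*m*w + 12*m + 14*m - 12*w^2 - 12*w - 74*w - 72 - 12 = -2*m^2 + m*(14*w + 26) - 12*w^2 - 86*w - 84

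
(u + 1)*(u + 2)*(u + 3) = u^3 + 6*u^2 + 11*u + 6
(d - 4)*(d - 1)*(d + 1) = d^3 - 4*d^2 - d + 4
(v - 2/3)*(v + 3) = v^2 + 7*v/3 - 2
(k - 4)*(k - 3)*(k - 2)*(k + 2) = k^4 - 7*k^3 + 8*k^2 + 28*k - 48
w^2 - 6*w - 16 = (w - 8)*(w + 2)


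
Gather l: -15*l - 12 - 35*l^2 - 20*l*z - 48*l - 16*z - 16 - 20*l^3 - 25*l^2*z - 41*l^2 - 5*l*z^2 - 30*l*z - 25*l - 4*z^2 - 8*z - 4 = -20*l^3 + l^2*(-25*z - 76) + l*(-5*z^2 - 50*z - 88) - 4*z^2 - 24*z - 32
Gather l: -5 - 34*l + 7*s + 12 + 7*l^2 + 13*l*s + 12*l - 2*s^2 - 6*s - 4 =7*l^2 + l*(13*s - 22) - 2*s^2 + s + 3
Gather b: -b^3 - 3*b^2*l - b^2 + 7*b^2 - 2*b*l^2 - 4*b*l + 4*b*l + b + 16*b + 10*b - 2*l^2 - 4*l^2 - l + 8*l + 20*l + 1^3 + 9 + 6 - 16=-b^3 + b^2*(6 - 3*l) + b*(27 - 2*l^2) - 6*l^2 + 27*l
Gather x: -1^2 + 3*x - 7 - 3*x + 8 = 0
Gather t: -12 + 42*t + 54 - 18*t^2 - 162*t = -18*t^2 - 120*t + 42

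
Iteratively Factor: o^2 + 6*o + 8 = (o + 4)*(o + 2)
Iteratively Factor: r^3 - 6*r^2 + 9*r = (r)*(r^2 - 6*r + 9) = r*(r - 3)*(r - 3)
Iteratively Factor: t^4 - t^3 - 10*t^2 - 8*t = (t)*(t^3 - t^2 - 10*t - 8) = t*(t + 2)*(t^2 - 3*t - 4) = t*(t - 4)*(t + 2)*(t + 1)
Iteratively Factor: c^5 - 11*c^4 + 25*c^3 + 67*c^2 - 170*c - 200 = (c + 1)*(c^4 - 12*c^3 + 37*c^2 + 30*c - 200) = (c - 5)*(c + 1)*(c^3 - 7*c^2 + 2*c + 40) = (c - 5)*(c - 4)*(c + 1)*(c^2 - 3*c - 10) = (c - 5)*(c - 4)*(c + 1)*(c + 2)*(c - 5)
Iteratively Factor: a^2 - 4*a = (a)*(a - 4)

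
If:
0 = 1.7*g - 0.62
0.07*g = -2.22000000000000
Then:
No Solution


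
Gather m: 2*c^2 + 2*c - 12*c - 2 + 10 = 2*c^2 - 10*c + 8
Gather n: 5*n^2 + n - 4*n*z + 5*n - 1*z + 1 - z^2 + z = 5*n^2 + n*(6 - 4*z) - z^2 + 1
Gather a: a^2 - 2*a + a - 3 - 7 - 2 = a^2 - a - 12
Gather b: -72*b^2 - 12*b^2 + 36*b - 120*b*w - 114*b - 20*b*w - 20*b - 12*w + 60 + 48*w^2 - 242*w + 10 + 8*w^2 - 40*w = -84*b^2 + b*(-140*w - 98) + 56*w^2 - 294*w + 70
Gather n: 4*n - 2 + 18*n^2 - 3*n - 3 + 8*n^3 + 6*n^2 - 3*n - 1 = 8*n^3 + 24*n^2 - 2*n - 6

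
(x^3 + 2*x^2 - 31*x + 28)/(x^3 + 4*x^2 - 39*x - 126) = (x^2 - 5*x + 4)/(x^2 - 3*x - 18)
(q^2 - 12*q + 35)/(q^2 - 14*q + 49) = (q - 5)/(q - 7)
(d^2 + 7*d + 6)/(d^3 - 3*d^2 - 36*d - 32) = (d + 6)/(d^2 - 4*d - 32)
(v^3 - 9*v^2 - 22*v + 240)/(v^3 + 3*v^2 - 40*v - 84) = (v^2 - 3*v - 40)/(v^2 + 9*v + 14)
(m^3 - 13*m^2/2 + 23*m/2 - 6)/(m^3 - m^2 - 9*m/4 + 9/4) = 2*(m - 4)/(2*m + 3)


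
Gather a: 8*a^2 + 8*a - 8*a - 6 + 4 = 8*a^2 - 2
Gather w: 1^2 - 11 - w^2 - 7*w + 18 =-w^2 - 7*w + 8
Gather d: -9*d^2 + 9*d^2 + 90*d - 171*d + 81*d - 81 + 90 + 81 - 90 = 0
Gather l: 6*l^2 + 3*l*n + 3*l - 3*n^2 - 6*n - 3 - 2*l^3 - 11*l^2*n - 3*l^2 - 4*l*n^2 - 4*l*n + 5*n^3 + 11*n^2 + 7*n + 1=-2*l^3 + l^2*(3 - 11*n) + l*(-4*n^2 - n + 3) + 5*n^3 + 8*n^2 + n - 2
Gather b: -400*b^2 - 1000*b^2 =-1400*b^2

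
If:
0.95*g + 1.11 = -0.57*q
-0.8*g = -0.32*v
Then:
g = 0.4*v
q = -0.666666666666667*v - 1.94736842105263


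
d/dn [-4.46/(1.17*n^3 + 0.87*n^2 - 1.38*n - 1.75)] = (15.6546*n^2 + 7.7604*n - 6.1548)/(1.17*n^3 + 0.87*n^2 - 1.38*n - 1.75)^2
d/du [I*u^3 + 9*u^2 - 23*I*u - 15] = 3*I*u^2 + 18*u - 23*I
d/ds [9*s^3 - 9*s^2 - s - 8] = 27*s^2 - 18*s - 1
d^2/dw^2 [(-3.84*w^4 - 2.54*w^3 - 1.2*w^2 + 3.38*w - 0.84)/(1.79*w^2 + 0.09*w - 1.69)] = (-24.607488*w^6 - 3.71174399999997*w^5 + 69.51168*w^4 + 15.982724*w^3 - 167.220468*w^2 + 17.01012*w - 10.92222)/(5.735339*w^6 + 0.865107*w^5 - 16.20129*w^4 - 1.632825*w^3 + 15.29619*w^2 + 0.771147*w - 4.826809)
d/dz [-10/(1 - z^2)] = -20*z/(z^2 - 1)^2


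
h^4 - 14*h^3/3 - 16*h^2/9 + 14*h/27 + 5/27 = (h - 5)*(h - 1/3)*(h + 1/3)^2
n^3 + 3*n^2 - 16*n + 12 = (n - 2)*(n - 1)*(n + 6)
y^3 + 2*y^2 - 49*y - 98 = (y - 7)*(y + 2)*(y + 7)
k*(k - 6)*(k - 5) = k^3 - 11*k^2 + 30*k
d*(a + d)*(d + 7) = a*d^2 + 7*a*d + d^3 + 7*d^2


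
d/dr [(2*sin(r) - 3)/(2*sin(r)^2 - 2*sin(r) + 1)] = 4*(3*sin(r) + cos(r)^2 - 2)*cos(r)/(-2*sin(r) - cos(2*r) + 2)^2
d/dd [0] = 0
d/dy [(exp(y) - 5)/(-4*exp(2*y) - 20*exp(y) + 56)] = ((exp(y) - 5)*(2*exp(y) + 5) - exp(2*y) - 5*exp(y) + 14)*exp(y)/(4*(exp(2*y) + 5*exp(y) - 14)^2)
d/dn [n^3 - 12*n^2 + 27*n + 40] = 3*n^2 - 24*n + 27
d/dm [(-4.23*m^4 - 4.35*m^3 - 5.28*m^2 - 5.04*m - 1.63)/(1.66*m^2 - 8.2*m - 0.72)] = (-14.0436*m^5 + 96.837*m^4 + 83.5224*m^3 + 61.0584*m^2 + 13.0148*m - 9.7372)/(2.7556*m^4 - 27.224*m^3 + 64.8496*m^2 + 11.808*m + 0.5184)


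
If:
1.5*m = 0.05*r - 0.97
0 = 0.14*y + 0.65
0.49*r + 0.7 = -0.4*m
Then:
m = -0.68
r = -0.88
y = -4.64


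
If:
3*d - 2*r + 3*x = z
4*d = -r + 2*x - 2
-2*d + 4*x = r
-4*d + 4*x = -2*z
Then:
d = -3/8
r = -7/4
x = -5/8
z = 1/2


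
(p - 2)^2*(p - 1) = p^3 - 5*p^2 + 8*p - 4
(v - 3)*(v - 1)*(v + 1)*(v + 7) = v^4 + 4*v^3 - 22*v^2 - 4*v + 21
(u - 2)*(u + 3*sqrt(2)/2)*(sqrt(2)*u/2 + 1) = sqrt(2)*u^3/2 - sqrt(2)*u^2 + 5*u^2/2 - 5*u + 3*sqrt(2)*u/2 - 3*sqrt(2)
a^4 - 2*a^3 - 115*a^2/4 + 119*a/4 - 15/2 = (a - 6)*(a - 1/2)^2*(a + 5)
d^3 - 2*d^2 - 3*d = d*(d - 3)*(d + 1)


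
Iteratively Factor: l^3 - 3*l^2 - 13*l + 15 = (l - 1)*(l^2 - 2*l - 15) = (l - 5)*(l - 1)*(l + 3)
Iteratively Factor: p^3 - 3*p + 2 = (p + 2)*(p^2 - 2*p + 1) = (p - 1)*(p + 2)*(p - 1)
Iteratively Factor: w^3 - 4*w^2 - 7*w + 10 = (w - 1)*(w^2 - 3*w - 10) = (w - 5)*(w - 1)*(w + 2)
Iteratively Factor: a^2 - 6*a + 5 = (a - 5)*(a - 1)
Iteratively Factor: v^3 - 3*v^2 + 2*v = (v)*(v^2 - 3*v + 2) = v*(v - 2)*(v - 1)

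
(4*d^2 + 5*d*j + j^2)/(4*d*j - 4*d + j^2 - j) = (d + j)/(j - 1)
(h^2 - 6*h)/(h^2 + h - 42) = h/(h + 7)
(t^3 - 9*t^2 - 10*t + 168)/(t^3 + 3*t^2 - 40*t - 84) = (t^2 - 3*t - 28)/(t^2 + 9*t + 14)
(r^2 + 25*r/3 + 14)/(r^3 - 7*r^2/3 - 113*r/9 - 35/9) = 3*(r + 6)/(3*r^2 - 14*r - 5)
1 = 1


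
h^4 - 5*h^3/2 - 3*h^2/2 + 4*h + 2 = (h - 2)^2*(h + 1/2)*(h + 1)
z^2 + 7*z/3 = z*(z + 7/3)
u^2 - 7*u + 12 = (u - 4)*(u - 3)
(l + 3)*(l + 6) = l^2 + 9*l + 18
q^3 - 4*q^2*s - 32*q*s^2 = q*(q - 8*s)*(q + 4*s)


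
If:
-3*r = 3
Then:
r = -1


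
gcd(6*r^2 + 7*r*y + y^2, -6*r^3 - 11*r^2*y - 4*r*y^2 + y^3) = r + y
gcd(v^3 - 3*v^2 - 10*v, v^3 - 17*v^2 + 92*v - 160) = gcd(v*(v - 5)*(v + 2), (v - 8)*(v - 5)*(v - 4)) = v - 5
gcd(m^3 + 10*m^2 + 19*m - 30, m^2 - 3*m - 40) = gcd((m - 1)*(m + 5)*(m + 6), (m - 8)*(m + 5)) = m + 5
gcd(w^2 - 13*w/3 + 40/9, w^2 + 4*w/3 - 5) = w - 5/3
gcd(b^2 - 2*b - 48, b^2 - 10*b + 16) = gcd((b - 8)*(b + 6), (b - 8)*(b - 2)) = b - 8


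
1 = 1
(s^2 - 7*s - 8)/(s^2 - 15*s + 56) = (s + 1)/(s - 7)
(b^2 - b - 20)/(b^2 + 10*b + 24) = (b - 5)/(b + 6)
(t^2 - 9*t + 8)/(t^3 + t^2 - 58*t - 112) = (t - 1)/(t^2 + 9*t + 14)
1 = 1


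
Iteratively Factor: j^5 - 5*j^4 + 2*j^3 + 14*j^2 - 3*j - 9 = (j + 1)*(j^4 - 6*j^3 + 8*j^2 + 6*j - 9) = (j + 1)^2*(j^3 - 7*j^2 + 15*j - 9) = (j - 1)*(j + 1)^2*(j^2 - 6*j + 9) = (j - 3)*(j - 1)*(j + 1)^2*(j - 3)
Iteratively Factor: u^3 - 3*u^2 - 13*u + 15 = (u - 5)*(u^2 + 2*u - 3) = (u - 5)*(u + 3)*(u - 1)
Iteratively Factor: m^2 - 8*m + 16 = (m - 4)*(m - 4)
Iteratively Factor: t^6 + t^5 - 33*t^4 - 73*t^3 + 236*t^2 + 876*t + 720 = (t - 4)*(t^5 + 5*t^4 - 13*t^3 - 125*t^2 - 264*t - 180) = (t - 4)*(t + 3)*(t^4 + 2*t^3 - 19*t^2 - 68*t - 60) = (t - 4)*(t + 2)*(t + 3)*(t^3 - 19*t - 30) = (t - 5)*(t - 4)*(t + 2)*(t + 3)*(t^2 + 5*t + 6) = (t - 5)*(t - 4)*(t + 2)*(t + 3)^2*(t + 2)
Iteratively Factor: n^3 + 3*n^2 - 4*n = (n)*(n^2 + 3*n - 4) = n*(n - 1)*(n + 4)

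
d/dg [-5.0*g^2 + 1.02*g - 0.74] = 1.02 - 10.0*g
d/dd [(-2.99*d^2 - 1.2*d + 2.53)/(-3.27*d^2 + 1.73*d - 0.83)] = (-9.0967*d^2 + 21.5096*d - 3.3809)/(10.6929*d^4 - 11.3142*d^3 + 8.4211*d^2 - 2.8718*d + 0.6889)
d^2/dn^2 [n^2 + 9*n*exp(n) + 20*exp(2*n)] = 9*n*exp(n) + 80*exp(2*n) + 18*exp(n) + 2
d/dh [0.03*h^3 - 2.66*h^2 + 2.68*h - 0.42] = 0.09*h^2 - 5.32*h + 2.68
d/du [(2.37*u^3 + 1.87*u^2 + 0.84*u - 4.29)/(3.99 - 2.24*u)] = (-10.6176*u^3 + 24.1801*u^2 + 14.9226*u - 6.258)/(5.0176*u^2 - 17.8752*u + 15.9201)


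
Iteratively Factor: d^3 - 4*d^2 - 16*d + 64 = (d - 4)*(d^2 - 16) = (d - 4)*(d + 4)*(d - 4)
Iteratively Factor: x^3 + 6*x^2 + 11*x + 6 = (x + 2)*(x^2 + 4*x + 3) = (x + 2)*(x + 3)*(x + 1)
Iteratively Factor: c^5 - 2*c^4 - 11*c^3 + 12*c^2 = (c)*(c^4 - 2*c^3 - 11*c^2 + 12*c) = c*(c + 3)*(c^3 - 5*c^2 + 4*c) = c^2*(c + 3)*(c^2 - 5*c + 4) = c^2*(c - 4)*(c + 3)*(c - 1)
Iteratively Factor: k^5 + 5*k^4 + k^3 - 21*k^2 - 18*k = (k + 3)*(k^4 + 2*k^3 - 5*k^2 - 6*k) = (k + 3)^2*(k^3 - k^2 - 2*k) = (k - 2)*(k + 3)^2*(k^2 + k) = (k - 2)*(k + 1)*(k + 3)^2*(k)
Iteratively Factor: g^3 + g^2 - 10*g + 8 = (g - 1)*(g^2 + 2*g - 8) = (g - 1)*(g + 4)*(g - 2)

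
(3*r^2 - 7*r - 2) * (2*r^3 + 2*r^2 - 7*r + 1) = 6*r^5 - 8*r^4 - 39*r^3 + 48*r^2 + 7*r - 2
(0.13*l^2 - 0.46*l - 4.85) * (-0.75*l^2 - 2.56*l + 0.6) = -0.0975*l^4 + 0.0122*l^3 + 4.8931*l^2 + 12.14*l - 2.91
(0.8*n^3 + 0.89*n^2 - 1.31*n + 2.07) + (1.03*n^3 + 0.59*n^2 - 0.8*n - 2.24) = 1.83*n^3 + 1.48*n^2 - 2.11*n - 0.17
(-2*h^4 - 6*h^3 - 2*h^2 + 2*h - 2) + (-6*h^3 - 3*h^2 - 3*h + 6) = -2*h^4 - 12*h^3 - 5*h^2 - h + 4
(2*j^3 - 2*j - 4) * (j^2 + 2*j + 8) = 2*j^5 + 4*j^4 + 14*j^3 - 8*j^2 - 24*j - 32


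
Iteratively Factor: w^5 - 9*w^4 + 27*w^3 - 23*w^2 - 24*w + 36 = (w - 2)*(w^4 - 7*w^3 + 13*w^2 + 3*w - 18) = (w - 2)^2*(w^3 - 5*w^2 + 3*w + 9) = (w - 3)*(w - 2)^2*(w^2 - 2*w - 3) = (w - 3)*(w - 2)^2*(w + 1)*(w - 3)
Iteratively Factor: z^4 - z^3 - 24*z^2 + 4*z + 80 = (z + 2)*(z^3 - 3*z^2 - 18*z + 40) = (z + 2)*(z + 4)*(z^2 - 7*z + 10) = (z - 2)*(z + 2)*(z + 4)*(z - 5)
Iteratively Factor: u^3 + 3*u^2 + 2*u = (u)*(u^2 + 3*u + 2) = u*(u + 1)*(u + 2)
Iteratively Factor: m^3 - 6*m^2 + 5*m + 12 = (m - 3)*(m^2 - 3*m - 4) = (m - 4)*(m - 3)*(m + 1)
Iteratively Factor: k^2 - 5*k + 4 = (k - 1)*(k - 4)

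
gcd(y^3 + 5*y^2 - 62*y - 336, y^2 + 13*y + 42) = y^2 + 13*y + 42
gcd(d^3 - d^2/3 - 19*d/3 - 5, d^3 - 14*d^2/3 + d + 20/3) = d + 1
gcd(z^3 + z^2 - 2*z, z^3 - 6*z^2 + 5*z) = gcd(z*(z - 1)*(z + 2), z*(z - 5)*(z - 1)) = z^2 - z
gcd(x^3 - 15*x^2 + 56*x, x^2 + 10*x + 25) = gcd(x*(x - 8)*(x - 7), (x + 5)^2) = 1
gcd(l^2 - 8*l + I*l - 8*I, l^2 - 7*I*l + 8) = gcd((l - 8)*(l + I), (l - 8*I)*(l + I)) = l + I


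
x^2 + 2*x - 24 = (x - 4)*(x + 6)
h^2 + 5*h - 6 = (h - 1)*(h + 6)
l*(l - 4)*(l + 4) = l^3 - 16*l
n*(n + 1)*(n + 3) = n^3 + 4*n^2 + 3*n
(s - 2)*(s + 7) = s^2 + 5*s - 14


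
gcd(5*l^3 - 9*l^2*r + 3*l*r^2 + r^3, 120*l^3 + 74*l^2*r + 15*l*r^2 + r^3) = 5*l + r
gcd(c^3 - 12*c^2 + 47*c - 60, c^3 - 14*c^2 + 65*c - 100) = c^2 - 9*c + 20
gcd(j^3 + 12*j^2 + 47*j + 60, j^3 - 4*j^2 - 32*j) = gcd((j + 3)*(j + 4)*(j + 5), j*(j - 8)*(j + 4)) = j + 4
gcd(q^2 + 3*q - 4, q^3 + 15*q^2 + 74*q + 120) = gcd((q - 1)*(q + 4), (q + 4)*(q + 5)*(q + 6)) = q + 4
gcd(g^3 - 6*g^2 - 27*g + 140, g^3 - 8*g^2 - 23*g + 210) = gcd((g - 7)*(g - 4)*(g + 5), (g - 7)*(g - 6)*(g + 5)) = g^2 - 2*g - 35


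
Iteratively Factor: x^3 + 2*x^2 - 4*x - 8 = (x + 2)*(x^2 - 4) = (x + 2)^2*(x - 2)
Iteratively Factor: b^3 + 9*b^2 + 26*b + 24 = (b + 4)*(b^2 + 5*b + 6) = (b + 2)*(b + 4)*(b + 3)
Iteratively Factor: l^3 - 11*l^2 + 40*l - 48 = (l - 4)*(l^2 - 7*l + 12) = (l - 4)*(l - 3)*(l - 4)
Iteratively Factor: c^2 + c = (c)*(c + 1)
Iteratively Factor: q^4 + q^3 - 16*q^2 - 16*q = (q + 4)*(q^3 - 3*q^2 - 4*q) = (q + 1)*(q + 4)*(q^2 - 4*q) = (q - 4)*(q + 1)*(q + 4)*(q)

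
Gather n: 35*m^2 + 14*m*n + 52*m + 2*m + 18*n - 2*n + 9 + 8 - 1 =35*m^2 + 54*m + n*(14*m + 16) + 16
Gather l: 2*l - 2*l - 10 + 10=0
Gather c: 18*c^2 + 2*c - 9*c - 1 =18*c^2 - 7*c - 1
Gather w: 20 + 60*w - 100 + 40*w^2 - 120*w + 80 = 40*w^2 - 60*w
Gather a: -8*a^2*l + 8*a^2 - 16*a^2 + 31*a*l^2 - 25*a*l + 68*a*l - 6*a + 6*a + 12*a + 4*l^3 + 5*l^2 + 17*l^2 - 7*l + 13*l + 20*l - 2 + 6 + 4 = a^2*(-8*l - 8) + a*(31*l^2 + 43*l + 12) + 4*l^3 + 22*l^2 + 26*l + 8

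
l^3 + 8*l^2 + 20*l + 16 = (l + 2)^2*(l + 4)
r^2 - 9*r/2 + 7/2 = (r - 7/2)*(r - 1)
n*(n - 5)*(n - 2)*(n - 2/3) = n^4 - 23*n^3/3 + 44*n^2/3 - 20*n/3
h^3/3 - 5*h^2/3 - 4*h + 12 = (h/3 + 1)*(h - 6)*(h - 2)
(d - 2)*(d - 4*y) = d^2 - 4*d*y - 2*d + 8*y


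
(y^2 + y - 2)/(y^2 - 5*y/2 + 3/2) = 2*(y + 2)/(2*y - 3)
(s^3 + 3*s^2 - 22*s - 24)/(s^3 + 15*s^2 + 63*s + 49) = (s^2 + 2*s - 24)/(s^2 + 14*s + 49)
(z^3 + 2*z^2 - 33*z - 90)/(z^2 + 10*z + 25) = (z^2 - 3*z - 18)/(z + 5)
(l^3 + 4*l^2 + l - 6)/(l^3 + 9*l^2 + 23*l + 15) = (l^2 + l - 2)/(l^2 + 6*l + 5)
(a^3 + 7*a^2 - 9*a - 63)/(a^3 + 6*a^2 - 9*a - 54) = (a + 7)/(a + 6)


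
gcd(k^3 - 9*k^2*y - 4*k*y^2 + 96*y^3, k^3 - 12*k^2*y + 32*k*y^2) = k^2 - 12*k*y + 32*y^2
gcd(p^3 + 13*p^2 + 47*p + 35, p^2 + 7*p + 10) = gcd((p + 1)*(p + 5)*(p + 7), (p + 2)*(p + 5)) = p + 5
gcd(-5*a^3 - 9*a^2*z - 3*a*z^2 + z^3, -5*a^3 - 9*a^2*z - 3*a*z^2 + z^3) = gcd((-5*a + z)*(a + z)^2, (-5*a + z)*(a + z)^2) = -5*a^3 - 9*a^2*z - 3*a*z^2 + z^3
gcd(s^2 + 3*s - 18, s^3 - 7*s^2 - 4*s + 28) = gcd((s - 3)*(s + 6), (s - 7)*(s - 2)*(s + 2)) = 1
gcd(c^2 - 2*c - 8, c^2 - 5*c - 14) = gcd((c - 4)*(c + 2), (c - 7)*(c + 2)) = c + 2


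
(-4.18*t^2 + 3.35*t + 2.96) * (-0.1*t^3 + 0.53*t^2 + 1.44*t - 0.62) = 0.418*t^5 - 2.5504*t^4 - 4.5397*t^3 + 8.9844*t^2 + 2.1854*t - 1.8352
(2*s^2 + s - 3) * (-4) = -8*s^2 - 4*s + 12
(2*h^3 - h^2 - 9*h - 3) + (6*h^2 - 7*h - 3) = 2*h^3 + 5*h^2 - 16*h - 6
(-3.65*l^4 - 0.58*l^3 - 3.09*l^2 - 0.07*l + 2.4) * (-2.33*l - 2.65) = 8.5045*l^5 + 11.0239*l^4 + 8.7367*l^3 + 8.3516*l^2 - 5.4065*l - 6.36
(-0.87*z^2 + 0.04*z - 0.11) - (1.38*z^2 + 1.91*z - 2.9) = -2.25*z^2 - 1.87*z + 2.79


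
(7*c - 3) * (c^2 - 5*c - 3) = 7*c^3 - 38*c^2 - 6*c + 9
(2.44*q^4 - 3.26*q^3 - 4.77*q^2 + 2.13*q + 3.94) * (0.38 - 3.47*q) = -8.4668*q^5 + 12.2394*q^4 + 15.3131*q^3 - 9.2037*q^2 - 12.8624*q + 1.4972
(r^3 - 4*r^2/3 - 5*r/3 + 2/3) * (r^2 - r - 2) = r^5 - 7*r^4/3 - 7*r^3/3 + 5*r^2 + 8*r/3 - 4/3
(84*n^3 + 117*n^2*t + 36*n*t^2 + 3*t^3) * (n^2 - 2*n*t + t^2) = 84*n^5 - 51*n^4*t - 114*n^3*t^2 + 48*n^2*t^3 + 30*n*t^4 + 3*t^5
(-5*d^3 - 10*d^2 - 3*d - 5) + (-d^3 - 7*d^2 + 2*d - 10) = -6*d^3 - 17*d^2 - d - 15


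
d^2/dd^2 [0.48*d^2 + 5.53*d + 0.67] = 0.960000000000000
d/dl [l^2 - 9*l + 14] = 2*l - 9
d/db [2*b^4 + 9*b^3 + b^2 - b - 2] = 8*b^3 + 27*b^2 + 2*b - 1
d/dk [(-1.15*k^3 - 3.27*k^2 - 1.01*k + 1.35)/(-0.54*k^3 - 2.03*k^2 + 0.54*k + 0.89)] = (0.5687*k^4 - 2.3328*k^3 - 4.6996*k^2 - 0.3396*k - 1.6279)/(0.2916*k^6 + 2.1924*k^5 + 3.5377*k^4 - 3.1536*k^3 - 3.3218*k^2 + 0.9612*k + 0.7921)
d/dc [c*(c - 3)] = 2*c - 3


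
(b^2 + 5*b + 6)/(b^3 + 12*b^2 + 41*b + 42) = 1/(b + 7)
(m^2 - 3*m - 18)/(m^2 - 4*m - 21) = (m - 6)/(m - 7)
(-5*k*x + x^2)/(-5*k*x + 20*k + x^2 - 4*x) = x/(x - 4)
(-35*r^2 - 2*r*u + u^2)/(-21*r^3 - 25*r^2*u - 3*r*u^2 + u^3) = (5*r + u)/(3*r^2 + 4*r*u + u^2)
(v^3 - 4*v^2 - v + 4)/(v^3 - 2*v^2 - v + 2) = (v - 4)/(v - 2)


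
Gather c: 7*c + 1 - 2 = 7*c - 1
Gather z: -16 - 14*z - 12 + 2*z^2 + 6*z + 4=2*z^2 - 8*z - 24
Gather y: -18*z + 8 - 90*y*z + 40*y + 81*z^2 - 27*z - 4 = y*(40 - 90*z) + 81*z^2 - 45*z + 4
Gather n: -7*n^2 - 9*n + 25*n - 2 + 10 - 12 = -7*n^2 + 16*n - 4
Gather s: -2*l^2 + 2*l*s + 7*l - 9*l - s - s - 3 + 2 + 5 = -2*l^2 - 2*l + s*(2*l - 2) + 4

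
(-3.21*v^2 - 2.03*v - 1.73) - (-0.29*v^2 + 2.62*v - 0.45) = -2.92*v^2 - 4.65*v - 1.28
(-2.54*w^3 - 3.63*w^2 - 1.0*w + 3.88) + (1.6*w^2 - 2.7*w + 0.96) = -2.54*w^3 - 2.03*w^2 - 3.7*w + 4.84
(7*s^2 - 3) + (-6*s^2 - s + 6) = s^2 - s + 3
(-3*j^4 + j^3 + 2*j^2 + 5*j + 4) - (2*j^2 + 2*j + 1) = -3*j^4 + j^3 + 3*j + 3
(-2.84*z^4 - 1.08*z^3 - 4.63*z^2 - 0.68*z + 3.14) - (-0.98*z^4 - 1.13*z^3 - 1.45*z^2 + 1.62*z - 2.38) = -1.86*z^4 + 0.0499999999999998*z^3 - 3.18*z^2 - 2.3*z + 5.52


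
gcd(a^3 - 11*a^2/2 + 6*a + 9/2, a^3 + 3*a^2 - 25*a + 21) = a - 3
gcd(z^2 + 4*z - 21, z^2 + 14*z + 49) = z + 7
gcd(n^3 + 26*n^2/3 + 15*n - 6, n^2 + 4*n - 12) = n + 6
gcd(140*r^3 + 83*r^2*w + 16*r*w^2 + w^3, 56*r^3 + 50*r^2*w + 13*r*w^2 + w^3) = 28*r^2 + 11*r*w + w^2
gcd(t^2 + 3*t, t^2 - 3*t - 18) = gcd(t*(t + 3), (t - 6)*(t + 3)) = t + 3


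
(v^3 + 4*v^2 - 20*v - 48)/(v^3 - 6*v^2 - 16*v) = (v^2 + 2*v - 24)/(v*(v - 8))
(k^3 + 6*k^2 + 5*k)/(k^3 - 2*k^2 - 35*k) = (k + 1)/(k - 7)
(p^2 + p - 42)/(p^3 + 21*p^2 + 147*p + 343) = (p - 6)/(p^2 + 14*p + 49)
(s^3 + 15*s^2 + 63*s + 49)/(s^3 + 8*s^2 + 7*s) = (s + 7)/s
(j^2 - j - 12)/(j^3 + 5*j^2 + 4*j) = (j^2 - j - 12)/(j*(j^2 + 5*j + 4))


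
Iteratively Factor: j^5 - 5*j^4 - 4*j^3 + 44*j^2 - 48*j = (j + 3)*(j^4 - 8*j^3 + 20*j^2 - 16*j) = (j - 2)*(j + 3)*(j^3 - 6*j^2 + 8*j) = j*(j - 2)*(j + 3)*(j^2 - 6*j + 8) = j*(j - 2)^2*(j + 3)*(j - 4)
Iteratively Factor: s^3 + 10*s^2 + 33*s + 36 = (s + 4)*(s^2 + 6*s + 9) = (s + 3)*(s + 4)*(s + 3)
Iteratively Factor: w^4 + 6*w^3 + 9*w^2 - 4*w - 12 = (w + 2)*(w^3 + 4*w^2 + w - 6) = (w + 2)*(w + 3)*(w^2 + w - 2) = (w + 2)^2*(w + 3)*(w - 1)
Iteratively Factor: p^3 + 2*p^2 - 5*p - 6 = (p + 3)*(p^2 - p - 2) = (p - 2)*(p + 3)*(p + 1)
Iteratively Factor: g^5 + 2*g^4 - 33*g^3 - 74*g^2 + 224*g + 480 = (g + 2)*(g^4 - 33*g^2 - 8*g + 240) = (g + 2)*(g + 4)*(g^3 - 4*g^2 - 17*g + 60) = (g - 3)*(g + 2)*(g + 4)*(g^2 - g - 20) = (g - 5)*(g - 3)*(g + 2)*(g + 4)*(g + 4)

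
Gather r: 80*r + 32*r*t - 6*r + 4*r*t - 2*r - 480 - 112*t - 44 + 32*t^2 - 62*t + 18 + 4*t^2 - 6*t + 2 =r*(36*t + 72) + 36*t^2 - 180*t - 504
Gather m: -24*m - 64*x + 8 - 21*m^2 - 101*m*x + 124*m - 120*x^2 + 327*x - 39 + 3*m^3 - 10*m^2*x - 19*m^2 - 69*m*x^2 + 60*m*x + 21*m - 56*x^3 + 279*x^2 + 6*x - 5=3*m^3 + m^2*(-10*x - 40) + m*(-69*x^2 - 41*x + 121) - 56*x^3 + 159*x^2 + 269*x - 36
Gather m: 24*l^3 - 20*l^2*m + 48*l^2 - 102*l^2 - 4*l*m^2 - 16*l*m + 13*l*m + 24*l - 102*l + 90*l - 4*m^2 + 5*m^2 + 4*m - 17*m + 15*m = 24*l^3 - 54*l^2 + 12*l + m^2*(1 - 4*l) + m*(-20*l^2 - 3*l + 2)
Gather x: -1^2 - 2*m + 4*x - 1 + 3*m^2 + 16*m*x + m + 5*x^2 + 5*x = 3*m^2 - m + 5*x^2 + x*(16*m + 9) - 2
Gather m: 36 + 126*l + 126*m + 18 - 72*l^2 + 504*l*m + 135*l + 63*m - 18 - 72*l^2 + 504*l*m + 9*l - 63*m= -144*l^2 + 270*l + m*(1008*l + 126) + 36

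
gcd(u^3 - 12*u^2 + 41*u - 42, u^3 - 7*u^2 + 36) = u - 3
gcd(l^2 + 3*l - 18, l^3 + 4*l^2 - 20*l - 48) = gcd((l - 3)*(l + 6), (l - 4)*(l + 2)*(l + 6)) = l + 6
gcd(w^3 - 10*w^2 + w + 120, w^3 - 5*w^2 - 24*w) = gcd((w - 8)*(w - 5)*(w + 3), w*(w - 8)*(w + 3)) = w^2 - 5*w - 24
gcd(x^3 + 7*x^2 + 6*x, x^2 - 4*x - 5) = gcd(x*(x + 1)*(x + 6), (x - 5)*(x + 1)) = x + 1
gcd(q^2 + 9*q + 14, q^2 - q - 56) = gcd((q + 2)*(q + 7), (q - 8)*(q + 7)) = q + 7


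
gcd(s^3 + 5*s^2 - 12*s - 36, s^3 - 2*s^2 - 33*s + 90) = s^2 + 3*s - 18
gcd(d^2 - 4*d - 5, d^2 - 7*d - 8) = d + 1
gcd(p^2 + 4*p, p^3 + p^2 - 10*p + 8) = p + 4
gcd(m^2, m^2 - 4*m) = m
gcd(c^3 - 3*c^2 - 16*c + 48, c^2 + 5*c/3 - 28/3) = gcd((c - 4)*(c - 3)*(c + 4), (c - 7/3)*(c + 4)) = c + 4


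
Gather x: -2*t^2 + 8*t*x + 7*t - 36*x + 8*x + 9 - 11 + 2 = -2*t^2 + 7*t + x*(8*t - 28)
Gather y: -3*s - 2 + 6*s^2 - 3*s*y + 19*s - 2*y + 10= 6*s^2 + 16*s + y*(-3*s - 2) + 8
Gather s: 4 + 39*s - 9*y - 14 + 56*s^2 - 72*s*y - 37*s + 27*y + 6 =56*s^2 + s*(2 - 72*y) + 18*y - 4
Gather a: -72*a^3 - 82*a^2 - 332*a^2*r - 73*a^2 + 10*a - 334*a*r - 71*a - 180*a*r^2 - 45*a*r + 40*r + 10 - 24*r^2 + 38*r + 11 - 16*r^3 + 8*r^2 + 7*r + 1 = -72*a^3 + a^2*(-332*r - 155) + a*(-180*r^2 - 379*r - 61) - 16*r^3 - 16*r^2 + 85*r + 22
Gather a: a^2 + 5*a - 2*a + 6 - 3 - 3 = a^2 + 3*a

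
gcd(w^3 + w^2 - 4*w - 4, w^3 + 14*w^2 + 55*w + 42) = w + 1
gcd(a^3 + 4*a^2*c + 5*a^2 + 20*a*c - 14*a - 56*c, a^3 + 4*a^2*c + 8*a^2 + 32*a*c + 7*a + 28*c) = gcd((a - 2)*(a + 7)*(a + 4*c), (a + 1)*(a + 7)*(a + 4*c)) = a^2 + 4*a*c + 7*a + 28*c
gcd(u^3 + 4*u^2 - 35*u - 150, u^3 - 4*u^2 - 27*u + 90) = u^2 - u - 30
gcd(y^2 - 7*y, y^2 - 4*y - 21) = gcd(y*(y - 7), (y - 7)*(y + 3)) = y - 7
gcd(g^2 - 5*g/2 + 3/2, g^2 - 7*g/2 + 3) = g - 3/2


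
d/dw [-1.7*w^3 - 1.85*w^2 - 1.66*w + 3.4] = -5.1*w^2 - 3.7*w - 1.66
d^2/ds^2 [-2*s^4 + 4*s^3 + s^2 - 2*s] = -24*s^2 + 24*s + 2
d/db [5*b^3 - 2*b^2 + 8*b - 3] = 15*b^2 - 4*b + 8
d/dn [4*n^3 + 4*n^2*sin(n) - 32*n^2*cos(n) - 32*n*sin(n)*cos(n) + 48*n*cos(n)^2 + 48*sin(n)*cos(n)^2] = 32*n^2*sin(n) + 4*n^2*cos(n) + 12*n^2 + 8*n*sin(n) - 48*n*sin(2*n) - 64*n*cos(n) - 32*n*cos(2*n) - 16*sin(2*n) + 12*cos(n) + 24*cos(2*n) + 36*cos(3*n) + 24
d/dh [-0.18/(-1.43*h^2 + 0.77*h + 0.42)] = (0.1386 - 0.5148*h)/(-1.43*h^2 + 0.77*h + 0.42)^2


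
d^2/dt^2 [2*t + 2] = 0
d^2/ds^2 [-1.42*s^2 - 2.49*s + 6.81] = -2.84000000000000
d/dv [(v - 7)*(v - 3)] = 2*v - 10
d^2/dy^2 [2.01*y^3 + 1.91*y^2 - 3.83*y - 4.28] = 12.06*y + 3.82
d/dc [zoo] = 0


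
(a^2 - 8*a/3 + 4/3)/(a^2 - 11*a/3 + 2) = (a - 2)/(a - 3)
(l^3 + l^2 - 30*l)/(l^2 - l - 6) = l*(-l^2 - l + 30)/(-l^2 + l + 6)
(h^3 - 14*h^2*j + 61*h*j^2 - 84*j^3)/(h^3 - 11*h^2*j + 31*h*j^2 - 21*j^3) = (h - 4*j)/(h - j)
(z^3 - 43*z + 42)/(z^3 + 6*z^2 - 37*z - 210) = (z - 1)/(z + 5)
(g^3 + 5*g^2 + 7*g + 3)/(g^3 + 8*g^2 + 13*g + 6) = (g + 3)/(g + 6)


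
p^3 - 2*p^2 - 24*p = p*(p - 6)*(p + 4)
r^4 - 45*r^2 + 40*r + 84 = (r - 6)*(r - 2)*(r + 1)*(r + 7)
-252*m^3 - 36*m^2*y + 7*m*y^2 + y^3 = (-6*m + y)*(6*m + y)*(7*m + y)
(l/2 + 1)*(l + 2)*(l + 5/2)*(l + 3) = l^4/2 + 19*l^3/4 + 67*l^2/4 + 26*l + 15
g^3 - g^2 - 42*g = g*(g - 7)*(g + 6)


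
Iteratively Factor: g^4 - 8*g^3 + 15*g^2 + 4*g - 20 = (g - 2)*(g^3 - 6*g^2 + 3*g + 10) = (g - 2)*(g + 1)*(g^2 - 7*g + 10) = (g - 5)*(g - 2)*(g + 1)*(g - 2)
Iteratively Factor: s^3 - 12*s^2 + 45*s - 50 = (s - 2)*(s^2 - 10*s + 25) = (s - 5)*(s - 2)*(s - 5)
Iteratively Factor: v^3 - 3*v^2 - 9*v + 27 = (v + 3)*(v^2 - 6*v + 9) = (v - 3)*(v + 3)*(v - 3)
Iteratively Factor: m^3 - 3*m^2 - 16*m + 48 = (m + 4)*(m^2 - 7*m + 12) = (m - 4)*(m + 4)*(m - 3)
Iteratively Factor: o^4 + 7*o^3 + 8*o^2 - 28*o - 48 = (o - 2)*(o^3 + 9*o^2 + 26*o + 24) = (o - 2)*(o + 3)*(o^2 + 6*o + 8) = (o - 2)*(o + 3)*(o + 4)*(o + 2)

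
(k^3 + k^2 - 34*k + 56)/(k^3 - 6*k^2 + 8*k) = (k + 7)/k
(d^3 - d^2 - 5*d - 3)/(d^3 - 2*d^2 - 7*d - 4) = (d - 3)/(d - 4)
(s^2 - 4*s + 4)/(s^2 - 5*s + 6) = (s - 2)/(s - 3)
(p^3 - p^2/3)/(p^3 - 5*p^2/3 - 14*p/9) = 3*p*(1 - 3*p)/(-9*p^2 + 15*p + 14)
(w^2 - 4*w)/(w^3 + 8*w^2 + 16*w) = (w - 4)/(w^2 + 8*w + 16)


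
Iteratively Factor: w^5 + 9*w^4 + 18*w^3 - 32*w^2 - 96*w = (w + 4)*(w^4 + 5*w^3 - 2*w^2 - 24*w) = (w + 4)^2*(w^3 + w^2 - 6*w) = (w - 2)*(w + 4)^2*(w^2 + 3*w) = (w - 2)*(w + 3)*(w + 4)^2*(w)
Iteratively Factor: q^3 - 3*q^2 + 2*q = (q - 2)*(q^2 - q) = (q - 2)*(q - 1)*(q)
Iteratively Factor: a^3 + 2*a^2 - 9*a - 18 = (a - 3)*(a^2 + 5*a + 6) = (a - 3)*(a + 2)*(a + 3)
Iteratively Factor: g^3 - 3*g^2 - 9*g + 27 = (g - 3)*(g^2 - 9) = (g - 3)^2*(g + 3)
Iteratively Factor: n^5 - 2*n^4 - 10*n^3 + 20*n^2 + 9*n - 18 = (n - 3)*(n^4 + n^3 - 7*n^2 - n + 6) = (n - 3)*(n + 3)*(n^3 - 2*n^2 - n + 2) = (n - 3)*(n - 2)*(n + 3)*(n^2 - 1) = (n - 3)*(n - 2)*(n + 1)*(n + 3)*(n - 1)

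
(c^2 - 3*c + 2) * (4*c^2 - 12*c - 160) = 4*c^4 - 24*c^3 - 116*c^2 + 456*c - 320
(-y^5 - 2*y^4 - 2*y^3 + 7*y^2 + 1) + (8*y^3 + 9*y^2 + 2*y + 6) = -y^5 - 2*y^4 + 6*y^3 + 16*y^2 + 2*y + 7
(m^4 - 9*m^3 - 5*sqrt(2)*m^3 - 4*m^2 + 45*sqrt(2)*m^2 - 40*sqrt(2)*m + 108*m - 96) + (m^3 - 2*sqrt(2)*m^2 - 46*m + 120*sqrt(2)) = m^4 - 8*m^3 - 5*sqrt(2)*m^3 - 4*m^2 + 43*sqrt(2)*m^2 - 40*sqrt(2)*m + 62*m - 96 + 120*sqrt(2)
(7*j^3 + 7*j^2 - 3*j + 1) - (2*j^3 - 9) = 5*j^3 + 7*j^2 - 3*j + 10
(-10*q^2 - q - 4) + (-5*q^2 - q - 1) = -15*q^2 - 2*q - 5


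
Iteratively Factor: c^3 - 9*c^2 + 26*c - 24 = (c - 4)*(c^2 - 5*c + 6) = (c - 4)*(c - 2)*(c - 3)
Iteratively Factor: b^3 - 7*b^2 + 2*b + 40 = (b - 4)*(b^2 - 3*b - 10) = (b - 4)*(b + 2)*(b - 5)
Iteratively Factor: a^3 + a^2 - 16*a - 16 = (a + 4)*(a^2 - 3*a - 4) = (a + 1)*(a + 4)*(a - 4)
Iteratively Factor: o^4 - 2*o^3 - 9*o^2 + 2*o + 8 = (o + 1)*(o^3 - 3*o^2 - 6*o + 8) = (o - 4)*(o + 1)*(o^2 + o - 2) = (o - 4)*(o + 1)*(o + 2)*(o - 1)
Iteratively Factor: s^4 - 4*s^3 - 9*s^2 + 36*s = (s + 3)*(s^3 - 7*s^2 + 12*s) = (s - 3)*(s + 3)*(s^2 - 4*s) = s*(s - 3)*(s + 3)*(s - 4)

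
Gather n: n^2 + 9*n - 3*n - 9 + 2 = n^2 + 6*n - 7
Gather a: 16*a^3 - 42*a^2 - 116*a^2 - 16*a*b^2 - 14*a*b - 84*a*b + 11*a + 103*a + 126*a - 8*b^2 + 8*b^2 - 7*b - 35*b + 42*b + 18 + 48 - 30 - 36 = 16*a^3 - 158*a^2 + a*(-16*b^2 - 98*b + 240)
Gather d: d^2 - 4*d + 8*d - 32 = d^2 + 4*d - 32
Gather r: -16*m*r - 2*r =r*(-16*m - 2)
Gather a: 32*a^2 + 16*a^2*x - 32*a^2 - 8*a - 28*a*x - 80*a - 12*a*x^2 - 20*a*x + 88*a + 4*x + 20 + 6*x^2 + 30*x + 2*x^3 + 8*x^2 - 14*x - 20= 16*a^2*x + a*(-12*x^2 - 48*x) + 2*x^3 + 14*x^2 + 20*x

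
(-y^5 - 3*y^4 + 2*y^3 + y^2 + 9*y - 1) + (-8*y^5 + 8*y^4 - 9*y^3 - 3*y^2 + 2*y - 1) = -9*y^5 + 5*y^4 - 7*y^3 - 2*y^2 + 11*y - 2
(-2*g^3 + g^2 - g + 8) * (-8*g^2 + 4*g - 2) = 16*g^5 - 16*g^4 + 16*g^3 - 70*g^2 + 34*g - 16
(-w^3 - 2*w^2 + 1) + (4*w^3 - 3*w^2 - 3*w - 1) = 3*w^3 - 5*w^2 - 3*w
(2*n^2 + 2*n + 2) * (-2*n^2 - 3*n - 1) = -4*n^4 - 10*n^3 - 12*n^2 - 8*n - 2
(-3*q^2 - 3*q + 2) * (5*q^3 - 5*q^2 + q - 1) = -15*q^5 + 22*q^3 - 10*q^2 + 5*q - 2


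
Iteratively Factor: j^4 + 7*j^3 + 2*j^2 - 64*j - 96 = (j - 3)*(j^3 + 10*j^2 + 32*j + 32) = (j - 3)*(j + 2)*(j^2 + 8*j + 16) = (j - 3)*(j + 2)*(j + 4)*(j + 4)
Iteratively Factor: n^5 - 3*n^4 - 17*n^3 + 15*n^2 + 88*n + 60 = (n + 1)*(n^4 - 4*n^3 - 13*n^2 + 28*n + 60) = (n - 3)*(n + 1)*(n^3 - n^2 - 16*n - 20) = (n - 3)*(n + 1)*(n + 2)*(n^2 - 3*n - 10) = (n - 3)*(n + 1)*(n + 2)^2*(n - 5)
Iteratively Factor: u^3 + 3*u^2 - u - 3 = (u - 1)*(u^2 + 4*u + 3) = (u - 1)*(u + 1)*(u + 3)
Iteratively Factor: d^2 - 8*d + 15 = (d - 5)*(d - 3)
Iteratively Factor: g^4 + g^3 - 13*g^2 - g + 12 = (g - 1)*(g^3 + 2*g^2 - 11*g - 12) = (g - 1)*(g + 1)*(g^2 + g - 12) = (g - 3)*(g - 1)*(g + 1)*(g + 4)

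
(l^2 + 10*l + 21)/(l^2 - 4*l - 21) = (l + 7)/(l - 7)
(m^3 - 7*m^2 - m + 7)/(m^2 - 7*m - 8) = (m^2 - 8*m + 7)/(m - 8)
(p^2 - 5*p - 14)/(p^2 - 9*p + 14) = (p + 2)/(p - 2)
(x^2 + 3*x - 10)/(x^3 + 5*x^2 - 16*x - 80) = (x - 2)/(x^2 - 16)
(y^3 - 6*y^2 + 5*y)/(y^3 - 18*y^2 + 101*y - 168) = y*(y^2 - 6*y + 5)/(y^3 - 18*y^2 + 101*y - 168)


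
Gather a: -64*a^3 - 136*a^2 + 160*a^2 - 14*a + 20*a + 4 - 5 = -64*a^3 + 24*a^2 + 6*a - 1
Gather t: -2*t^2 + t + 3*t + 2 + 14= -2*t^2 + 4*t + 16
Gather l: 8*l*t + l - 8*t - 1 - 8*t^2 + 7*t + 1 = l*(8*t + 1) - 8*t^2 - t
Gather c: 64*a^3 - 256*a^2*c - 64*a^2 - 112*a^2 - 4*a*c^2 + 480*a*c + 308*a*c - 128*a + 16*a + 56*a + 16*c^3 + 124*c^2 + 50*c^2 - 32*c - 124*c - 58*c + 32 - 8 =64*a^3 - 176*a^2 - 56*a + 16*c^3 + c^2*(174 - 4*a) + c*(-256*a^2 + 788*a - 214) + 24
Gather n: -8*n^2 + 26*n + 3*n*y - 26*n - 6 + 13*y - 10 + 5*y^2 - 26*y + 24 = -8*n^2 + 3*n*y + 5*y^2 - 13*y + 8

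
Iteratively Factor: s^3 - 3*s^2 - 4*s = (s - 4)*(s^2 + s) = (s - 4)*(s + 1)*(s)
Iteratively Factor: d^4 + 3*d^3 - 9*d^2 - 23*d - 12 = (d - 3)*(d^3 + 6*d^2 + 9*d + 4) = (d - 3)*(d + 1)*(d^2 + 5*d + 4) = (d - 3)*(d + 1)^2*(d + 4)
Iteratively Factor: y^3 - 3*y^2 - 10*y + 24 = (y - 2)*(y^2 - y - 12) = (y - 2)*(y + 3)*(y - 4)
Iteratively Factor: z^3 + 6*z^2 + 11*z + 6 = (z + 2)*(z^2 + 4*z + 3) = (z + 2)*(z + 3)*(z + 1)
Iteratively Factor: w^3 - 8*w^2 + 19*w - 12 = (w - 1)*(w^2 - 7*w + 12) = (w - 4)*(w - 1)*(w - 3)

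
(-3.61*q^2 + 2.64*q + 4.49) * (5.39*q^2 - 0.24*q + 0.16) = -19.4579*q^4 + 15.096*q^3 + 22.9899*q^2 - 0.6552*q + 0.7184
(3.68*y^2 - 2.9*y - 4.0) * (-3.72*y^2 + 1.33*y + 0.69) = -13.6896*y^4 + 15.6824*y^3 + 13.5622*y^2 - 7.321*y - 2.76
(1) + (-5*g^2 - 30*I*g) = -5*g^2 - 30*I*g + 1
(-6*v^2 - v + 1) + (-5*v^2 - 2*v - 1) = -11*v^2 - 3*v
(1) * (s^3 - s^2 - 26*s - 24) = s^3 - s^2 - 26*s - 24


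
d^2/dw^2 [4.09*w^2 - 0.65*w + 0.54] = 8.18000000000000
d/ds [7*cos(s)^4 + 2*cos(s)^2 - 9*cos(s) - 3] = (-28*cos(s)^3 - 4*cos(s) + 9)*sin(s)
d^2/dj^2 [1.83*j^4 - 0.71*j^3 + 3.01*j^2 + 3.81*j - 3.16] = 21.96*j^2 - 4.26*j + 6.02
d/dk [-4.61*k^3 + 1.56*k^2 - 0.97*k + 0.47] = -13.83*k^2 + 3.12*k - 0.97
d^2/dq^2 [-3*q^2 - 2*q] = -6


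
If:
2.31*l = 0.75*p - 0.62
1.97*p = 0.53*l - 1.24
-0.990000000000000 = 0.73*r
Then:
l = -0.52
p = -0.77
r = -1.36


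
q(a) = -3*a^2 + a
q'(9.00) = -53.00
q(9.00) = -234.00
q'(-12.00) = 73.00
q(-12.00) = -444.00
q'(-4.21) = 26.26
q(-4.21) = -57.38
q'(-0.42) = 3.52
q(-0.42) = -0.95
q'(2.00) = -11.00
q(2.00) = -10.00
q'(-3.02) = 19.12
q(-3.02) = -30.38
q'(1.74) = -9.44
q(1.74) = -7.34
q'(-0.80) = 5.80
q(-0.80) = -2.72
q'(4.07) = -23.42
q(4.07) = -45.62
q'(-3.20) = 20.20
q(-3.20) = -33.92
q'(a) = 1 - 6*a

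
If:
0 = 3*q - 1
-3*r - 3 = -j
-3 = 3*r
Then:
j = 0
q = 1/3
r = -1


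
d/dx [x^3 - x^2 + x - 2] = 3*x^2 - 2*x + 1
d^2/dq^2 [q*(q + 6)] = 2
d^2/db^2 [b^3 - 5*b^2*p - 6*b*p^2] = 6*b - 10*p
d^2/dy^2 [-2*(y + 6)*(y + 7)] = -4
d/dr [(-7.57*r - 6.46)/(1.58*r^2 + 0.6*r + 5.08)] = (11.9606*r^2 + 20.4136*r - 34.5796)/(2.4964*r^4 + 1.896*r^3 + 16.4128*r^2 + 6.096*r + 25.8064)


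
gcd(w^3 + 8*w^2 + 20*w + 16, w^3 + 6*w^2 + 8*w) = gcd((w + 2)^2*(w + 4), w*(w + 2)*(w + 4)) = w^2 + 6*w + 8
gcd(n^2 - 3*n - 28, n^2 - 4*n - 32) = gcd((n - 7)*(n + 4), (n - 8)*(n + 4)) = n + 4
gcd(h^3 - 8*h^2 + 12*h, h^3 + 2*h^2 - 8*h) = h^2 - 2*h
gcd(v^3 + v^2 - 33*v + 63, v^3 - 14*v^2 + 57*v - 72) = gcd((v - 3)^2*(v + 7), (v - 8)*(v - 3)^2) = v^2 - 6*v + 9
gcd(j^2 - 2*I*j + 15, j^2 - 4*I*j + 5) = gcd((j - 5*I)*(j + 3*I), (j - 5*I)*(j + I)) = j - 5*I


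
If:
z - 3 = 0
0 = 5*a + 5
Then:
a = -1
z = 3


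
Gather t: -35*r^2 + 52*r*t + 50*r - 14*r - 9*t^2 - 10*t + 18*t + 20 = -35*r^2 + 36*r - 9*t^2 + t*(52*r + 8) + 20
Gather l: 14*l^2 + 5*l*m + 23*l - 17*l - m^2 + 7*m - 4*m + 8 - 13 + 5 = 14*l^2 + l*(5*m + 6) - m^2 + 3*m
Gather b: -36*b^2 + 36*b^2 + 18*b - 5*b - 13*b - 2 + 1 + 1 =0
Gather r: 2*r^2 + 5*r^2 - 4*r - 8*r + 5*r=7*r^2 - 7*r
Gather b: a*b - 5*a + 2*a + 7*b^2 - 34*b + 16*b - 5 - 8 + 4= -3*a + 7*b^2 + b*(a - 18) - 9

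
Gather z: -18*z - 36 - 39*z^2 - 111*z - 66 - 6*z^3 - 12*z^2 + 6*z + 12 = -6*z^3 - 51*z^2 - 123*z - 90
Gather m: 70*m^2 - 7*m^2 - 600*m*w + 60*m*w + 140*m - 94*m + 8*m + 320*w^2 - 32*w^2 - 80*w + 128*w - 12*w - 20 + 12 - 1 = 63*m^2 + m*(54 - 540*w) + 288*w^2 + 36*w - 9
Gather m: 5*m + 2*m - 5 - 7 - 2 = 7*m - 14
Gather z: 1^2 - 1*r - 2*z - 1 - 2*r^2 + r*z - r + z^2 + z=-2*r^2 - 2*r + z^2 + z*(r - 1)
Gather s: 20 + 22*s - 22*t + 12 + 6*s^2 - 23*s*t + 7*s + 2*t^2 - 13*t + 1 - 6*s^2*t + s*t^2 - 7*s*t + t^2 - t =s^2*(6 - 6*t) + s*(t^2 - 30*t + 29) + 3*t^2 - 36*t + 33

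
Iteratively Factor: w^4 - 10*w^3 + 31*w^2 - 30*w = (w)*(w^3 - 10*w^2 + 31*w - 30) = w*(w - 5)*(w^2 - 5*w + 6) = w*(w - 5)*(w - 3)*(w - 2)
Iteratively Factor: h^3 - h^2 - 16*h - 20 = (h + 2)*(h^2 - 3*h - 10) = (h + 2)^2*(h - 5)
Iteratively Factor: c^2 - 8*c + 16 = (c - 4)*(c - 4)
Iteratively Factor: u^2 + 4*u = (u)*(u + 4)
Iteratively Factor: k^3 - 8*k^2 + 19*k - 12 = (k - 3)*(k^2 - 5*k + 4) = (k - 3)*(k - 1)*(k - 4)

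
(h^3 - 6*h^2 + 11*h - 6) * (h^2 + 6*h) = h^5 - 25*h^3 + 60*h^2 - 36*h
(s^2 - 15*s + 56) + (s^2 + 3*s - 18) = 2*s^2 - 12*s + 38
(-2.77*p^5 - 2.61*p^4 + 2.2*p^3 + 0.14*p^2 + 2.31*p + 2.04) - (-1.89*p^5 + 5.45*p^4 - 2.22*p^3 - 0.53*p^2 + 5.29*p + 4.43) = -0.88*p^5 - 8.06*p^4 + 4.42*p^3 + 0.67*p^2 - 2.98*p - 2.39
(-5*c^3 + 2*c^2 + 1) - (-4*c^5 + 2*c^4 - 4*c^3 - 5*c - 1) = 4*c^5 - 2*c^4 - c^3 + 2*c^2 + 5*c + 2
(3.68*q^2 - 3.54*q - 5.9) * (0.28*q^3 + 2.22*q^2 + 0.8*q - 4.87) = 1.0304*q^5 + 7.1784*q^4 - 6.5668*q^3 - 33.8516*q^2 + 12.5198*q + 28.733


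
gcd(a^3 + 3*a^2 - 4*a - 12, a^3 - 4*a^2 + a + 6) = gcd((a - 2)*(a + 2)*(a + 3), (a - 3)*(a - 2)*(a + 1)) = a - 2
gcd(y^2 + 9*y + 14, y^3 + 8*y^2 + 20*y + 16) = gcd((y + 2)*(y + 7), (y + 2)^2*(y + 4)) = y + 2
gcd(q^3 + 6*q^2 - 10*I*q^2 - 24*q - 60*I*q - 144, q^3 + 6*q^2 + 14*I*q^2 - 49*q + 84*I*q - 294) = q + 6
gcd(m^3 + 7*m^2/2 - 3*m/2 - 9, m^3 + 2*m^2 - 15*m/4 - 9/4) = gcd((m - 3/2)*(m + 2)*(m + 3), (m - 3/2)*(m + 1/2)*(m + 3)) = m^2 + 3*m/2 - 9/2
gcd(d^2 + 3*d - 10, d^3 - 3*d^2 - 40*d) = d + 5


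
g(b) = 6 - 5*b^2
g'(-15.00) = 150.00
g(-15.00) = -1119.00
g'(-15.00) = 150.00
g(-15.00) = -1119.00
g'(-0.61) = 6.10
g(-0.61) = 4.14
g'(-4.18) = 41.80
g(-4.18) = -81.36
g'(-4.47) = 44.70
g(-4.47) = -93.90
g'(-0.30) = 3.00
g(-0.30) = 5.55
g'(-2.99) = 29.90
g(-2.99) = -38.70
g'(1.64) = -16.40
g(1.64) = -7.45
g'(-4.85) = 48.50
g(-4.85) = -111.61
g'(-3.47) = 34.70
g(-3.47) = -54.20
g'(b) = -10*b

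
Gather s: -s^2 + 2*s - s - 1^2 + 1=-s^2 + s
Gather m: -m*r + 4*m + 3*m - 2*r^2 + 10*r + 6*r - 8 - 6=m*(7 - r) - 2*r^2 + 16*r - 14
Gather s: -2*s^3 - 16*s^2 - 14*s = -2*s^3 - 16*s^2 - 14*s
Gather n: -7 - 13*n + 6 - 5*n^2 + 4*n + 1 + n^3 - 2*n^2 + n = n^3 - 7*n^2 - 8*n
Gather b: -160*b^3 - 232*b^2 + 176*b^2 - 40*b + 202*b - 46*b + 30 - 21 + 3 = -160*b^3 - 56*b^2 + 116*b + 12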